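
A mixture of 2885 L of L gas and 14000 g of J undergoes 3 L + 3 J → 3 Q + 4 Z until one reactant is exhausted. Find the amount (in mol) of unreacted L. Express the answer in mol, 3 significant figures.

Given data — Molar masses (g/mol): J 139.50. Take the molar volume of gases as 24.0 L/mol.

19.8 mol

n(L) = 2885 / 24.0 = 120.2 mol
n(J) = 14000 / 139.50 = 100.4 mol
n/ν → L: 40.07, J: 33.47; J is limiting.
L consumed = (3/3) × 100.4 = 100.4 mol
L remaining = 120.2 − 100.4 = 19.80 mol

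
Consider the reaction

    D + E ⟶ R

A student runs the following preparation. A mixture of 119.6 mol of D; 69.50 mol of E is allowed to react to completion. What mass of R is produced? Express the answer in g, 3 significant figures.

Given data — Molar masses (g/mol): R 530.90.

n(D) = 119.6 mol
n(E) = 69.50 mol
n/ν for D = 119.6/1 = 119.6
n/ν for E = 69.50/1 = 69.50
Smallest n/ν is E → limiting reagent.
n(R) = (1/1) × 69.50 = 69.50 mol
mass = 69.50 × 530.90 = 36900 g

36900 g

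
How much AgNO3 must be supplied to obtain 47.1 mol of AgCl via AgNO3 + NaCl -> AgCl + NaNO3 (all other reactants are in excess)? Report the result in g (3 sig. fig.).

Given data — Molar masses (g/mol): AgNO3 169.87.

8000 g

n(AgCl) = 47.10 mol
n(AgNO3) = (1/1) × 47.10 = 47.10 mol
mass = 47.10 × 169.87 = 8001 g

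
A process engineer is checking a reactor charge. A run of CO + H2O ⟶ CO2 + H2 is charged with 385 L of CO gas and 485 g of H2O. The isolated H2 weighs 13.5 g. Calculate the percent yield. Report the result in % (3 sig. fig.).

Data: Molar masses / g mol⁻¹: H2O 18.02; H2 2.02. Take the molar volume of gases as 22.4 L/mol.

n(CO) = 385.0 / 22.4 = 17.19 mol
n(H2O) = 485.0 / 18.02 = 26.91 mol
n/ν → CO: 17.19, H2O: 26.91; CO is limiting.
theoretical n(H2) = (1/1) × 17.19 = 17.19 mol → 34.72 g
% yield = 13.5 / 34.72 × 100 = 38.88 %

38.9 %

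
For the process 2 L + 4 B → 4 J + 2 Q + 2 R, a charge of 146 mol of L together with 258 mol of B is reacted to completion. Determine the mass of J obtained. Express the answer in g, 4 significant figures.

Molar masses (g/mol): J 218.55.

56390 g

n(L) = 146.0 mol
n(B) = 258.0 mol
n/ν → L: 73.00, B: 64.50; B is limiting.
n(J) = (4/4) × 258.0 = 258.0 mol
mass = 258.0 × 218.55 = 56390 g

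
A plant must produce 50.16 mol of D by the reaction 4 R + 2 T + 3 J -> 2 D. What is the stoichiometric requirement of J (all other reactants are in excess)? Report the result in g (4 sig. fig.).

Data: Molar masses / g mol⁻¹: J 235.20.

17700 g

n(D) = 50.16 mol
n(J) = (3/2) × 50.16 = 75.24 mol
mass = 75.24 × 235.20 = 17700 g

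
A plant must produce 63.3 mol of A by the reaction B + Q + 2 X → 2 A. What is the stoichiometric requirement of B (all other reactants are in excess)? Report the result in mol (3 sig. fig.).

n(A) = 63.30 mol
n(B) = (1/2) × 63.30 = 31.65 mol

31.7 mol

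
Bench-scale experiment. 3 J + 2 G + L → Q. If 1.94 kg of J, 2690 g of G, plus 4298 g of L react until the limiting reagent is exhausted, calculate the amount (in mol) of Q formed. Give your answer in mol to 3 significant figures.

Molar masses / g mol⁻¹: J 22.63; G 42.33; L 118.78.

28.6 mol

n(J) = 1.940×1000 / 22.63 = 85.73 mol
n(G) = 2690 / 42.33 = 63.55 mol
n(L) = 4298 / 118.78 = 36.18 mol
n/ν → J: 28.58, G: 31.78, L: 36.18; J is limiting.
n(Q) = (1/3) × 85.73 = 28.58 mol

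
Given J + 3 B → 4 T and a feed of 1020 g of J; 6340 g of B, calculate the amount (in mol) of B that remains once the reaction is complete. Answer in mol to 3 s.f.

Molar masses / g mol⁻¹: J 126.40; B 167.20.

n(J) = 1020 / 126.40 = 8.070 mol
n(B) = 6340 / 167.20 = 37.92 mol
n/ν → J: 8.070, B: 12.64; J is limiting.
B consumed = (3/1) × 8.070 = 24.21 mol
B remaining = 37.92 − 24.21 = 13.71 mol

13.7 mol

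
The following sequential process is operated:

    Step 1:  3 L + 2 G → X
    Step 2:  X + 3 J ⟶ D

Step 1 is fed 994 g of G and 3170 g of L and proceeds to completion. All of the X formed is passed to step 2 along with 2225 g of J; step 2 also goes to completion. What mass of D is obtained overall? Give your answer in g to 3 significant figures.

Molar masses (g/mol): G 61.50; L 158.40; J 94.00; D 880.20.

Step 1:
n(G) = 994.0 / 61.50 = 16.16 mol
n(L) = 3170 / 158.40 = 20.01 mol
n/ν for G = 16.16/2 = 8.080
n/ν for L = 20.01/3 = 6.670
Smallest n/ν is L → limiting reagent.
n(X) produced = (1/3) × 20.01 = 6.670 mol
Step 2:
n(X) available = 6.670 mol
n(J) = 2225 / 94.00 = 23.67 mol
n/ν for X = 6.670/1 = 6.670
n/ν for J = 23.67/3 = 7.890
Smallest n/ν is X → limiting reagent.
n(D) = (1/1) × 6.670 = 6.670 mol
mass = 6.670 × 880.20 = 5871 g

5870 g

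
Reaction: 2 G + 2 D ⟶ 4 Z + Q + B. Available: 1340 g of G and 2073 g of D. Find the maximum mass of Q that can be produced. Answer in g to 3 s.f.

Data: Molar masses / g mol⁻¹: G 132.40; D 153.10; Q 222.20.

1120 g

n(G) = 1340 / 132.40 = 10.12 mol
n(D) = 2073 / 153.10 = 13.54 mol
n/ν for G = 10.12/2 = 5.060
n/ν for D = 13.54/2 = 6.770
Smallest n/ν is G → limiting reagent.
n(Q) = (1/2) × 10.12 = 5.060 mol
mass = 5.060 × 222.20 = 1124 g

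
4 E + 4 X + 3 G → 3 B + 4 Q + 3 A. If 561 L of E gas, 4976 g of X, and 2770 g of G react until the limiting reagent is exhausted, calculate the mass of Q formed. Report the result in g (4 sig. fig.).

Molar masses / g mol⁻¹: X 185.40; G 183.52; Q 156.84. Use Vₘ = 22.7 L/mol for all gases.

3156 g

n(E) = 561.0 / 22.7 = 24.71 mol
n(X) = 4976 / 185.40 = 26.84 mol
n(G) = 2770 / 183.52 = 15.09 mol
n/ν for E = 24.71/4 = 6.178
n/ν for X = 26.84/4 = 6.710
n/ν for G = 15.09/3 = 5.030
Smallest n/ν is G → limiting reagent.
n(Q) = (4/3) × 15.09 = 20.12 mol
mass = 20.12 × 156.84 = 3156 g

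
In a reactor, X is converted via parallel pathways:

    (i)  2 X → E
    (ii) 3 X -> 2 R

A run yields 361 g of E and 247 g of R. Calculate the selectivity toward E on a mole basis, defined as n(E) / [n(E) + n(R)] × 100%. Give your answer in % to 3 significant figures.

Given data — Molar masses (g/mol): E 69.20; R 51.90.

n(E) = 361 / 69.20 = 5.217 mol
n(R) = 247 / 51.90 = 4.759 mol
selectivity = 5.217/(5.217+4.759) × 100 = 52.30 %

52.3 %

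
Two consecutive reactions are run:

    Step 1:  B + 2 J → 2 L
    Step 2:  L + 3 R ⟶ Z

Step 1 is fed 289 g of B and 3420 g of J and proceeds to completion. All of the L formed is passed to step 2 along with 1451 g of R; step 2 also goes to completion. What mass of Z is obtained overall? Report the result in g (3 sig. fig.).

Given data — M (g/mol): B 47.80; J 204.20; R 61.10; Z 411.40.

Step 1:
n(B) = 289.0 / 47.80 = 6.046 mol
n(J) = 3420 / 204.20 = 16.75 mol
n/ν for B = 6.046/1 = 6.046
n/ν for J = 16.75/2 = 8.375
Smallest n/ν is B → limiting reagent.
n(L) produced = (2/1) × 6.046 = 12.09 mol
Step 2:
n(L) available = 12.09 mol
n(R) = 1451 / 61.10 = 23.75 mol
n/ν for L = 12.09/1 = 12.09
n/ν for R = 23.75/3 = 7.917
Smallest n/ν is R → limiting reagent.
n(Z) = (1/3) × 23.75 = 7.917 mol
mass = 7.917 × 411.40 = 3257 g

3260 g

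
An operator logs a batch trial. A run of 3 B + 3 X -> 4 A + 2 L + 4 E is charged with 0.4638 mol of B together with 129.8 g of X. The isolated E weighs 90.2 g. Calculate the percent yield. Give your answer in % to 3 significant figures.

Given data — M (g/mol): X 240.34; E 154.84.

n(B) = 0.4638 mol
n(X) = 129.8 / 240.34 = 0.5401 mol
n/ν for B = 0.4638/3 = 0.1546
n/ν for X = 0.5401/3 = 0.1800
Smallest n/ν is B → limiting reagent.
theoretical n(E) = (4/3) × 0.4638 = 0.6184 mol → 95.75 g
% yield = 90.2 / 95.75 × 100 = 94.20 %

94.2 %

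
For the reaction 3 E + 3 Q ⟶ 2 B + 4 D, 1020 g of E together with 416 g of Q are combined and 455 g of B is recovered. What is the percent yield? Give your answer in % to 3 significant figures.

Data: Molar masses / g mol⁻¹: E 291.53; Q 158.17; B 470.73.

n(E) = 1020 / 291.53 = 3.499 mol
n(Q) = 416.0 / 158.17 = 2.630 mol
n/ν for E = 3.499/3 = 1.166
n/ν for Q = 2.630/3 = 0.8767
Smallest n/ν is Q → limiting reagent.
theoretical n(B) = (2/3) × 2.630 = 1.753 mol → 825.2 g
% yield = 455 / 825.2 × 100 = 55.14 %

55.1 %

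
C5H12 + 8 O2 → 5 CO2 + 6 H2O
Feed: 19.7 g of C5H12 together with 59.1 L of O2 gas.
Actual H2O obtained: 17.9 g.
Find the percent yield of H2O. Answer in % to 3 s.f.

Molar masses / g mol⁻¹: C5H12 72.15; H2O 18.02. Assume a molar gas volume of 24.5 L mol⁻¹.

60.6 %

n(C5H12) = 19.70 / 72.15 = 0.2730 mol
n(O2) = 59.10 / 24.5 = 2.412 mol
n/ν for C5H12 = 0.2730/1 = 0.2730
n/ν for O2 = 2.412/8 = 0.3015
Smallest n/ν is C5H12 → limiting reagent.
theoretical n(H2O) = (6/1) × 0.2730 = 1.638 mol → 29.52 g
% yield = 17.9 / 29.52 × 100 = 60.64 %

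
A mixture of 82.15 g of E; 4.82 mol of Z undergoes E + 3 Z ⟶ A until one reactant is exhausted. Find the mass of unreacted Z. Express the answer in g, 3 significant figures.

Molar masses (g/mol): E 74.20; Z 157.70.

n(E) = 82.15 / 74.20 = 1.107 mol
n(Z) = 4.820 mol
n/ν for E = 1.107/1 = 1.107
n/ν for Z = 4.820/3 = 1.607
Smallest n/ν is E → limiting reagent.
Z consumed = (3/1) × 1.107 = 3.321 mol
Z remaining = 4.820 − 3.321 = 1.499 mol
mass = 1.499 × 157.70 = 236.4 g

236 g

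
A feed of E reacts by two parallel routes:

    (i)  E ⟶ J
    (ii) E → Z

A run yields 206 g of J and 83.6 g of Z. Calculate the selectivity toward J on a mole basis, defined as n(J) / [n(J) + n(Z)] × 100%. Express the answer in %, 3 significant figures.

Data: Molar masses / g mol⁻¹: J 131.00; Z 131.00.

n(J) = 206 / 131.00 = 1.573 mol
n(Z) = 83.6 / 131.00 = 0.6382 mol
selectivity = 1.573/(1.573+0.6382) × 100 = 71.14 %

71.1 %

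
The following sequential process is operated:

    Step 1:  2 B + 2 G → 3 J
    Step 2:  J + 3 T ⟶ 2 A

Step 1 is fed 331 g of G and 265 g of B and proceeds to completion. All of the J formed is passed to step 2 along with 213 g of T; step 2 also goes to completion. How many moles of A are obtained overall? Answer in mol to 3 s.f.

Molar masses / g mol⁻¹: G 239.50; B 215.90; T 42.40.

3.35 mol

Step 1:
n(G) = 331.0 / 239.50 = 1.382 mol
n(B) = 265.0 / 215.90 = 1.227 mol
n/ν → G: 0.6910, B: 0.6135; B is limiting.
n(J) produced = (3/2) × 1.227 = 1.841 mol
Step 2:
n(J) available = 1.841 mol
n(T) = 213.0 / 42.40 = 5.024 mol
n/ν → J: 1.841, T: 1.675; T is limiting.
n(A) = (2/3) × 5.024 = 3.349 mol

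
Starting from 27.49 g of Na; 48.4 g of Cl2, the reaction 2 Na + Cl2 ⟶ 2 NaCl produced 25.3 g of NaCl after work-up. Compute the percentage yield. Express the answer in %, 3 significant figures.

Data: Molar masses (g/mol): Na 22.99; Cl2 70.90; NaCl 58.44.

n(Na) = 27.49 / 22.99 = 1.196 mol
n(Cl2) = 48.40 / 70.90 = 0.6827 mol
n/ν → Na: 0.5980, Cl2: 0.6827; Na is limiting.
theoretical n(NaCl) = (2/2) × 1.196 = 1.196 mol → 69.89 g
% yield = 25.3 / 69.89 × 100 = 36.20 %

36.2 %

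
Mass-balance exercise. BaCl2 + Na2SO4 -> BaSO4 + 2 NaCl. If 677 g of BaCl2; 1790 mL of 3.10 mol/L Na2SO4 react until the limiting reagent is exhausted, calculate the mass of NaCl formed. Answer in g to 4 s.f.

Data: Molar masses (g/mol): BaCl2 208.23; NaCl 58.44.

380.0 g

n(BaCl2) = 677.0 / 208.23 = 3.251 mol
n(Na2SO4) = 3.10 × 1790/1000 = 5.549 mol
n/ν for BaCl2 = 3.251/1 = 3.251
n/ν for Na2SO4 = 5.549/1 = 5.549
Smallest n/ν is BaCl2 → limiting reagent.
n(NaCl) = (2/1) × 3.251 = 6.502 mol
mass = 6.502 × 58.44 = 380.0 g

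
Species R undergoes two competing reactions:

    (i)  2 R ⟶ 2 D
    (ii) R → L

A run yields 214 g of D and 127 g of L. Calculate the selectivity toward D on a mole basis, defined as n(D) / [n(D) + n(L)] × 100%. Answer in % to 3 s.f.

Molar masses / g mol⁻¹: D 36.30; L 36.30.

62.8 %

n(D) = 214 / 36.30 = 5.895 mol
n(L) = 127 / 36.30 = 3.499 mol
selectivity = 5.895/(5.895+3.499) × 100 = 62.75 %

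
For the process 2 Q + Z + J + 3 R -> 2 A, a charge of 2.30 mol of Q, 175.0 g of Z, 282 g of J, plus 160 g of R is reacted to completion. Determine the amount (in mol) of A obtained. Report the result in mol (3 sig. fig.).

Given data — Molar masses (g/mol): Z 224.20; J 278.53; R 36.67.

n(Q) = 2.300 mol
n(Z) = 175.0 / 224.20 = 0.7806 mol
n(J) = 282.0 / 278.53 = 1.012 mol
n(R) = 160.0 / 36.67 = 4.363 mol
n/ν → Q: 1.150, Z: 0.7806, J: 1.012, R: 1.454; Z is limiting.
n(A) = (2/1) × 0.7806 = 1.561 mol

1.56 mol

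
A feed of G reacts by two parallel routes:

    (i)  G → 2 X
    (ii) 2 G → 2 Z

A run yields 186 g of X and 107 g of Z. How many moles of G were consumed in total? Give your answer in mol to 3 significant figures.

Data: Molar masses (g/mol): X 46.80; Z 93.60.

n(X) = 186 / 46.80 = 3.974 mol
n(Z) = 107 / 93.60 = 1.143 mol
n(G) via (i) = (1/2)×3.974 = 1.987 mol
n(G) via (ii) = (2/2)×1.143 = 1.143 mol
total n(G) = 1.987 + 1.143 = 3.130 mol

3.13 mol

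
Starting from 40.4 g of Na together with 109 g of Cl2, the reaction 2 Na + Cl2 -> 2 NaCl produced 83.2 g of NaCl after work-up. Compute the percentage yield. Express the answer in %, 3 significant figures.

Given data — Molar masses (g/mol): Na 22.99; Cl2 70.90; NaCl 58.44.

n(Na) = 40.40 / 22.99 = 1.757 mol
n(Cl2) = 109.0 / 70.90 = 1.537 mol
n/ν for Na = 1.757/2 = 0.8785
n/ν for Cl2 = 1.537/1 = 1.537
Smallest n/ν is Na → limiting reagent.
theoretical n(NaCl) = (2/2) × 1.757 = 1.757 mol → 102.7 g
% yield = 83.2 / 102.7 × 100 = 81.01 %

81.0 %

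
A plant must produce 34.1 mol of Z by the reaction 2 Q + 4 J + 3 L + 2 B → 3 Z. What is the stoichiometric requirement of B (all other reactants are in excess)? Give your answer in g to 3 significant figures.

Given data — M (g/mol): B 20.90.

475 g

n(Z) = 34.10 mol
n(B) = (2/3) × 34.10 = 22.73 mol
mass = 22.73 × 20.90 = 475.1 g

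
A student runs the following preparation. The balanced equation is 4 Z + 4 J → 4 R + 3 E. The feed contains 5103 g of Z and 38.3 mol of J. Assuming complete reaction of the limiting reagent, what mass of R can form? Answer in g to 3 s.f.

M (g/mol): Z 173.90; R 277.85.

n(Z) = 5103 / 173.90 = 29.34 mol
n(J) = 38.30 mol
n/ν → Z: 7.335, J: 9.575; Z is limiting.
n(R) = (4/4) × 29.34 = 29.34 mol
mass = 29.34 × 277.85 = 8152 g

8150 g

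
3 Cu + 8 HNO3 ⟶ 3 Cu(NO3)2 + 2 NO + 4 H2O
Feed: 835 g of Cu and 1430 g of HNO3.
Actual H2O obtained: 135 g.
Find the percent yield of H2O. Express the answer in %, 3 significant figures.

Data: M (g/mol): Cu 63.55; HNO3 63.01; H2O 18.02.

66.0 %

n(Cu) = 835.0 / 63.55 = 13.14 mol
n(HNO3) = 1430 / 63.01 = 22.69 mol
n/ν for Cu = 13.14/3 = 4.380
n/ν for HNO3 = 22.69/8 = 2.836
Smallest n/ν is HNO3 → limiting reagent.
theoretical n(H2O) = (4/8) × 22.69 = 11.35 mol → 204.5 g
% yield = 135 / 204.5 × 100 = 66.01 %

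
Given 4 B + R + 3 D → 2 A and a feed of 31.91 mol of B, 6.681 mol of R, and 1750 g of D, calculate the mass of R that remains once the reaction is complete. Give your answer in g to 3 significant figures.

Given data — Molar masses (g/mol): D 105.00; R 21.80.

24.5 g

n(B) = 31.91 mol
n(R) = 6.681 mol
n(D) = 1750 / 105.00 = 16.67 mol
n/ν → B: 7.978, R: 6.681, D: 5.557; D is limiting.
R consumed = (1/3) × 16.67 = 5.557 mol
R remaining = 6.681 − 5.557 = 1.124 mol
mass = 1.124 × 21.80 = 24.50 g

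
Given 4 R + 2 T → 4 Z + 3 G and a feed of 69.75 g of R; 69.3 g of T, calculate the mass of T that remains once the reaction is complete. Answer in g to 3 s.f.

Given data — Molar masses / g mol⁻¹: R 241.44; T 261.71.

n(R) = 69.75 / 241.44 = 0.2889 mol
n(T) = 69.30 / 261.71 = 0.2648 mol
n/ν for R = 0.2889/4 = 0.07223
n/ν for T = 0.2648/2 = 0.1324
Smallest n/ν is R → limiting reagent.
T consumed = (2/4) × 0.2889 = 0.1445 mol
T remaining = 0.2648 − 0.1445 = 0.1203 mol
mass = 0.1203 × 261.71 = 31.48 g

31.5 g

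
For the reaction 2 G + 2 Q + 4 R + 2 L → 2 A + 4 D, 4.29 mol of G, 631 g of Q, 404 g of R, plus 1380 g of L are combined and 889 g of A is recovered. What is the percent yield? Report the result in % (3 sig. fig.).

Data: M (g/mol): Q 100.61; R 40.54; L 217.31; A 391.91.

n(G) = 4.290 mol
n(Q) = 631.0 / 100.61 = 6.272 mol
n(R) = 404.0 / 40.54 = 9.965 mol
n(L) = 1380 / 217.31 = 6.350 mol
n/ν for G = 4.290/2 = 2.145
n/ν for Q = 6.272/2 = 3.136
n/ν for R = 9.965/4 = 2.491
n/ν for L = 6.350/2 = 3.175
Smallest n/ν is G → limiting reagent.
theoretical n(A) = (2/2) × 4.290 = 4.290 mol → 1681 g
% yield = 889 / 1681 × 100 = 52.89 %

52.9 %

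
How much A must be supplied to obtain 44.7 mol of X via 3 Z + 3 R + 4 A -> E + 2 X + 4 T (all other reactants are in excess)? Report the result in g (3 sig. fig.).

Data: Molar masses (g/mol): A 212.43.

n(X) = 44.70 mol
n(A) = (4/2) × 44.70 = 89.40 mol
mass = 89.40 × 212.43 = 18990 g

19000 g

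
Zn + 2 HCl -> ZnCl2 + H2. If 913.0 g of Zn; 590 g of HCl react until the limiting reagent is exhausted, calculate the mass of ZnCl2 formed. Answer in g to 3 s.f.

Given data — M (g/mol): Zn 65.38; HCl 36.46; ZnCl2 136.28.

n(Zn) = 913.0 / 65.38 = 13.96 mol
n(HCl) = 590.0 / 36.46 = 16.18 mol
n/ν for Zn = 13.96/1 = 13.96
n/ν for HCl = 16.18/2 = 8.090
Smallest n/ν is HCl → limiting reagent.
n(ZnCl2) = (1/2) × 16.18 = 8.090 mol
mass = 8.090 × 136.28 = 1103 g

1100 g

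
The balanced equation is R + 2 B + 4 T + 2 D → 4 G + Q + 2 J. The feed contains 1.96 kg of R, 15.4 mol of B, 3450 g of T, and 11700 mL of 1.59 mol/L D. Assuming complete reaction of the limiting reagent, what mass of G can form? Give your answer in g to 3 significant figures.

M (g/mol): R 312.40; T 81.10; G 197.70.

n(R) = 1.960×1000 / 312.40 = 6.274 mol
n(B) = 15.40 mol
n(T) = 3450 / 81.10 = 42.54 mol
n(D) = 1.59 × 11700/1000 = 18.60 mol
n/ν for R = 6.274/1 = 6.274
n/ν for B = 15.40/2 = 7.700
n/ν for T = 42.54/4 = 10.64
n/ν for D = 18.60/2 = 9.300
Smallest n/ν is R → limiting reagent.
n(G) = (4/1) × 6.274 = 25.10 mol
mass = 25.10 × 197.70 = 4962 g

4960 g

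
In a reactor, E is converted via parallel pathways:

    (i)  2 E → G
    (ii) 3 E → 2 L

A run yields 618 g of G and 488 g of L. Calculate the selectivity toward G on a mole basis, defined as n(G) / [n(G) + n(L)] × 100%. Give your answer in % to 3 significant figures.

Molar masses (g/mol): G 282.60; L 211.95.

48.7 %

n(G) = 618 / 282.60 = 2.187 mol
n(L) = 488 / 211.95 = 2.302 mol
selectivity = 2.187/(2.187+2.302) × 100 = 48.72 %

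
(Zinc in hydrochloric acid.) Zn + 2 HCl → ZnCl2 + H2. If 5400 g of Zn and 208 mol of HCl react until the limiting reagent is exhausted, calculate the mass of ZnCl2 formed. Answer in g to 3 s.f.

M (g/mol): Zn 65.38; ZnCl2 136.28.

n(Zn) = 5400 / 65.38 = 82.59 mol
n(HCl) = 208.0 mol
n/ν → Zn: 82.59, HCl: 104.0; Zn is limiting.
n(ZnCl2) = (1/1) × 82.59 = 82.59 mol
mass = 82.59 × 136.28 = 11260 g

11300 g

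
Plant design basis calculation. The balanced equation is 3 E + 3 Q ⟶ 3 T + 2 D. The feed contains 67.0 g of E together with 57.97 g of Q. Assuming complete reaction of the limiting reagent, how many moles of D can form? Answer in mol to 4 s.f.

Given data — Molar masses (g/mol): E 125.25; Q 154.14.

0.2507 mol

n(E) = 67.00 / 125.25 = 0.5349 mol
n(Q) = 57.97 / 154.14 = 0.3761 mol
n/ν for E = 0.5349/3 = 0.1783
n/ν for Q = 0.3761/3 = 0.1254
Smallest n/ν is Q → limiting reagent.
n(D) = (2/3) × 0.3761 = 0.2507 mol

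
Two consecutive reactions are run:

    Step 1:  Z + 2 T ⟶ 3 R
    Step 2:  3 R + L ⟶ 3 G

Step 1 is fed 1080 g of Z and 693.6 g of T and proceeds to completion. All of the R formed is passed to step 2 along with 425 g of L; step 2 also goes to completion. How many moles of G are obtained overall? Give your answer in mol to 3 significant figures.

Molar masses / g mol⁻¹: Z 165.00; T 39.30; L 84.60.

Step 1:
n(Z) = 1080 / 165.00 = 6.545 mol
n(T) = 693.6 / 39.30 = 17.65 mol
n/ν → Z: 6.545, T: 8.825; Z is limiting.
n(R) produced = (3/1) × 6.545 = 19.64 mol
Step 2:
n(R) available = 19.64 mol
n(L) = 425.0 / 84.60 = 5.024 mol
n/ν → R: 6.547, L: 5.024; L is limiting.
n(G) = (3/1) × 5.024 = 15.07 mol

15.1 mol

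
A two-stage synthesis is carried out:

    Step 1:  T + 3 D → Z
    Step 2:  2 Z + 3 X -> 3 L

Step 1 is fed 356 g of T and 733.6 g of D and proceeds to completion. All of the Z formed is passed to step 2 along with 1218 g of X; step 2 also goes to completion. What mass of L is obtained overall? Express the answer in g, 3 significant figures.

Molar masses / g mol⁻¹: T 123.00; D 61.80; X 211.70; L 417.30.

Step 1:
n(T) = 356.0 / 123.00 = 2.894 mol
n(D) = 733.6 / 61.80 = 11.87 mol
n/ν for T = 2.894/1 = 2.894
n/ν for D = 11.87/3 = 3.957
Smallest n/ν is T → limiting reagent.
n(Z) produced = (1/1) × 2.894 = 2.894 mol
Step 2:
n(Z) available = 2.894 mol
n(X) = 1218 / 211.70 = 5.753 mol
n/ν for Z = 2.894/2 = 1.447
n/ν for X = 5.753/3 = 1.918
Smallest n/ν is Z → limiting reagent.
n(L) = (3/2) × 2.894 = 4.341 mol
mass = 4.341 × 417.30 = 1811 g

1810 g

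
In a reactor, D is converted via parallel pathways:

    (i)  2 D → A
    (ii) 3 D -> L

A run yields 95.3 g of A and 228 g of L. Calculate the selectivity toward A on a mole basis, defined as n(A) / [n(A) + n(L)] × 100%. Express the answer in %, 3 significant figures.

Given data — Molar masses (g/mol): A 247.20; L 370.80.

38.5 %

n(A) = 95.3 / 247.20 = 0.3855 mol
n(L) = 228 / 370.80 = 0.6149 mol
selectivity = 0.3855/(0.3855+0.6149) × 100 = 38.53 %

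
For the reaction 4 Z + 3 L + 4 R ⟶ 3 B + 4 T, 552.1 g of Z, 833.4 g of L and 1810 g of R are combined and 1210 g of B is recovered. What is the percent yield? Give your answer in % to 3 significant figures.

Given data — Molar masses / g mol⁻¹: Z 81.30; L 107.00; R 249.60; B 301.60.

n(Z) = 552.1 / 81.30 = 6.791 mol
n(L) = 833.4 / 107.00 = 7.789 mol
n(R) = 1810 / 249.60 = 7.252 mol
n/ν → Z: 1.698, L: 2.596, R: 1.813; Z is limiting.
theoretical n(B) = (3/4) × 6.791 = 5.093 mol → 1536 g
% yield = 1210 / 1536 × 100 = 78.78 %

78.8 %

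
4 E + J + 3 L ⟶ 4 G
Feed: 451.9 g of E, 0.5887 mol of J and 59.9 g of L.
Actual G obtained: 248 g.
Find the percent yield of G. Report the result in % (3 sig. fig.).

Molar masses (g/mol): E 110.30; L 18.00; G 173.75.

60.6 %

n(E) = 451.9 / 110.30 = 4.097 mol
n(J) = 0.5887 mol
n(L) = 59.90 / 18.00 = 3.328 mol
n/ν for E = 4.097/4 = 1.024
n/ν for J = 0.5887/1 = 0.5887
n/ν for L = 3.328/3 = 1.109
Smallest n/ν is J → limiting reagent.
theoretical n(G) = (4/1) × 0.5887 = 2.355 mol → 409.2 g
% yield = 248 / 409.2 × 100 = 60.61 %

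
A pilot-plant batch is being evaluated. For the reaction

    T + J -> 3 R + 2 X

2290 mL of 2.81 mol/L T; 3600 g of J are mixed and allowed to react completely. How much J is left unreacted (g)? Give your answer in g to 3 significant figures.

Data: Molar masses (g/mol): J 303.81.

n(T) = 2.81 × 2290/1000 = 6.435 mol
n(J) = 3600 / 303.81 = 11.85 mol
n/ν for T = 6.435/1 = 6.435
n/ν for J = 11.85/1 = 11.85
Smallest n/ν is T → limiting reagent.
J consumed = (1/1) × 6.435 = 6.435 mol
J remaining = 11.85 − 6.435 = 5.415 mol
mass = 5.415 × 303.81 = 1645 g

1650 g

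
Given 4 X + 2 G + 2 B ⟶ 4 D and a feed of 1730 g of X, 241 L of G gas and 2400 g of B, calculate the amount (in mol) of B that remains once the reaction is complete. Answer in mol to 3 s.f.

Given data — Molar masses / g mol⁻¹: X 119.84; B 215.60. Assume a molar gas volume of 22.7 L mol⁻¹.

3.91 mol

n(X) = 1730 / 119.84 = 14.44 mol
n(G) = 241.0 / 22.7 = 10.62 mol
n(B) = 2400 / 215.60 = 11.13 mol
n/ν → X: 3.610, G: 5.310, B: 5.565; X is limiting.
B consumed = (2/4) × 14.44 = 7.220 mol
B remaining = 11.13 − 7.220 = 3.910 mol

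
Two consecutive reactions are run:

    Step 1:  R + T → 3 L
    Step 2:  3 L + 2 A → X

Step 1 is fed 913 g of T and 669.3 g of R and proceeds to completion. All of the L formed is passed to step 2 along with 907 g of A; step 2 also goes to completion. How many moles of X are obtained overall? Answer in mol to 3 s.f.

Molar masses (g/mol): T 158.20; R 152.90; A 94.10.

4.38 mol

Step 1:
n(T) = 913.0 / 158.20 = 5.771 mol
n(R) = 669.3 / 152.90 = 4.377 mol
n/ν → T: 5.771, R: 4.377; R is limiting.
n(L) produced = (3/1) × 4.377 = 13.13 mol
Step 2:
n(L) available = 13.13 mol
n(A) = 907.0 / 94.10 = 9.639 mol
n/ν → L: 4.377, A: 4.820; L is limiting.
n(X) = (1/3) × 13.13 = 4.377 mol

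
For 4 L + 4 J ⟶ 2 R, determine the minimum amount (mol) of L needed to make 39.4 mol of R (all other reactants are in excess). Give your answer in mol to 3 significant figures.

n(R) = 39.40 mol
n(L) = (4/2) × 39.40 = 78.80 mol

78.8 mol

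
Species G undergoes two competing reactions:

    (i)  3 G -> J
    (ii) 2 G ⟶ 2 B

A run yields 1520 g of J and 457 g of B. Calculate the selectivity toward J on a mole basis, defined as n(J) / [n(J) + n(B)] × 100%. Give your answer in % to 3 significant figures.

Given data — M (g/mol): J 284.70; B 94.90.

n(J) = 1520 / 284.70 = 5.339 mol
n(B) = 457 / 94.90 = 4.816 mol
selectivity = 5.339/(5.339+4.816) × 100 = 52.58 %

52.6 %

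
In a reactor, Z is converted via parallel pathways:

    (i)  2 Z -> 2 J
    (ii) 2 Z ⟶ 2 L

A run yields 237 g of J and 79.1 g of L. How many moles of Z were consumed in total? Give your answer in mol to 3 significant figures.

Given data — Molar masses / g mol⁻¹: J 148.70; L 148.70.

n(J) = 237 / 148.70 = 1.594 mol
n(L) = 79.1 / 148.70 = 0.5319 mol
n(Z) via (i) = (2/2)×1.594 = 1.594 mol
n(Z) via (ii) = (2/2)×0.5319 = 0.5319 mol
total n(Z) = 1.594 + 0.5319 = 2.126 mol

2.13 mol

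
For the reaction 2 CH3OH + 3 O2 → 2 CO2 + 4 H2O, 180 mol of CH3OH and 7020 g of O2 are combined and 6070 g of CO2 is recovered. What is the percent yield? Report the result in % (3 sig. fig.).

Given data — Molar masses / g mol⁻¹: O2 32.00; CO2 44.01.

n(CH3OH) = 180.0 mol
n(O2) = 7020 / 32.00 = 219.4 mol
n/ν → CH3OH: 90.00, O2: 73.13; O2 is limiting.
theoretical n(CO2) = (2/3) × 219.4 = 146.3 mol → 6439 g
% yield = 6070 / 6439 × 100 = 94.27 %

94.3 %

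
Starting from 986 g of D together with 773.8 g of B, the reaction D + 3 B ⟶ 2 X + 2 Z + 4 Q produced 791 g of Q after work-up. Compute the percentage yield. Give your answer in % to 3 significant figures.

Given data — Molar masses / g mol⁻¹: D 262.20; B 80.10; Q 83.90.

n(D) = 986.0 / 262.20 = 3.760 mol
n(B) = 773.8 / 80.10 = 9.660 mol
n/ν → D: 3.760, B: 3.220; B is limiting.
theoretical n(Q) = (4/3) × 9.660 = 12.88 mol → 1081 g
% yield = 791 / 1081 × 100 = 73.17 %

73.2 %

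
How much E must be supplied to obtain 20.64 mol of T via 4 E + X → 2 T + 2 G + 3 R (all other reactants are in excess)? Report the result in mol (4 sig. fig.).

41.28 mol

n(T) = 20.64 mol
n(E) = (4/2) × 20.64 = 41.28 mol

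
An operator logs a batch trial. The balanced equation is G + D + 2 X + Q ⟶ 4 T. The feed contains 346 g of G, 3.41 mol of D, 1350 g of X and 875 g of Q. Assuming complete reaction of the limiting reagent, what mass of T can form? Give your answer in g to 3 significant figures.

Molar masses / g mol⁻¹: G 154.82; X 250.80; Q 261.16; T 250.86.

2240 g

n(G) = 346.0 / 154.82 = 2.235 mol
n(D) = 3.410 mol
n(X) = 1350 / 250.80 = 5.383 mol
n(Q) = 875.0 / 261.16 = 3.350 mol
n/ν for G = 2.235/1 = 2.235
n/ν for D = 3.410/1 = 3.410
n/ν for X = 5.383/2 = 2.692
n/ν for Q = 3.350/1 = 3.350
Smallest n/ν is G → limiting reagent.
n(T) = (4/1) × 2.235 = 8.940 mol
mass = 8.940 × 250.86 = 2243 g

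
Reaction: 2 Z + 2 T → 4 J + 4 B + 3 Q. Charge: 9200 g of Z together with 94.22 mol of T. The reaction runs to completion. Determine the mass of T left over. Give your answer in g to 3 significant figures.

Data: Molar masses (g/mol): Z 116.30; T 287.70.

4350 g

n(Z) = 9200 / 116.30 = 79.11 mol
n(T) = 94.22 mol
n/ν for Z = 79.11/2 = 39.56
n/ν for T = 94.22/2 = 47.11
Smallest n/ν is Z → limiting reagent.
T consumed = (2/2) × 79.11 = 79.11 mol
T remaining = 94.22 − 79.11 = 15.11 mol
mass = 15.11 × 287.70 = 4347 g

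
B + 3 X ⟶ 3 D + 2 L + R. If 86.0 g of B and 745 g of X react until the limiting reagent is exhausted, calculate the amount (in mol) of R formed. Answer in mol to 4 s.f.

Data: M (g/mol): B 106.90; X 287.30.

n(B) = 86.00 / 106.90 = 0.8045 mol
n(X) = 745.0 / 287.30 = 2.593 mol
n/ν for B = 0.8045/1 = 0.8045
n/ν for X = 2.593/3 = 0.8643
Smallest n/ν is B → limiting reagent.
n(R) = (1/1) × 0.8045 = 0.8045 mol

0.8045 mol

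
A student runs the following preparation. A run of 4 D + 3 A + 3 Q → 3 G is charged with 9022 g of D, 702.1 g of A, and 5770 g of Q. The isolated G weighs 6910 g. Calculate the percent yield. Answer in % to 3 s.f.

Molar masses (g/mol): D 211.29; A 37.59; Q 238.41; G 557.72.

66.3 %

n(D) = 9022 / 211.29 = 42.70 mol
n(A) = 702.1 / 37.59 = 18.68 mol
n(Q) = 5770 / 238.41 = 24.20 mol
n/ν for D = 42.70/4 = 10.68
n/ν for A = 18.68/3 = 6.227
n/ν for Q = 24.20/3 = 8.067
Smallest n/ν is A → limiting reagent.
theoretical n(G) = (3/3) × 18.68 = 18.68 mol → 10420 g
% yield = 6910 / 10420 × 100 = 66.31 %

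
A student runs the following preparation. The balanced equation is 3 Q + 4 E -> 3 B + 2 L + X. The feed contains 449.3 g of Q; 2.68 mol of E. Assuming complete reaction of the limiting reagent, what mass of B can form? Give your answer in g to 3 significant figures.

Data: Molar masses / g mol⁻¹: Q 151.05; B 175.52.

353 g

n(Q) = 449.3 / 151.05 = 2.975 mol
n(E) = 2.680 mol
n/ν for Q = 2.975/3 = 0.9917
n/ν for E = 2.680/4 = 0.6700
Smallest n/ν is E → limiting reagent.
n(B) = (3/4) × 2.680 = 2.010 mol
mass = 2.010 × 175.52 = 352.8 g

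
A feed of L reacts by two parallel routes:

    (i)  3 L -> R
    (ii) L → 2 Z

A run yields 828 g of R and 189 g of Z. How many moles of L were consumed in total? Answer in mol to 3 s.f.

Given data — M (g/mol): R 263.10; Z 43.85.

11.6 mol

n(R) = 828 / 263.10 = 3.147 mol
n(Z) = 189 / 43.85 = 4.310 mol
n(L) via (i) = (3/1)×3.147 = 9.441 mol
n(L) via (ii) = (1/2)×4.310 = 2.155 mol
total n(L) = 9.441 + 2.155 = 11.60 mol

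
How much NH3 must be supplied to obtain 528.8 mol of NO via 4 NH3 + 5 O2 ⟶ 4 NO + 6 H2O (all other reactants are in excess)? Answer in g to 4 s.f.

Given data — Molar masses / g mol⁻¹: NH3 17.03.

9005 g

n(NO) = 528.8 mol
n(NH3) = (4/4) × 528.8 = 528.8 mol
mass = 528.8 × 17.03 = 9005 g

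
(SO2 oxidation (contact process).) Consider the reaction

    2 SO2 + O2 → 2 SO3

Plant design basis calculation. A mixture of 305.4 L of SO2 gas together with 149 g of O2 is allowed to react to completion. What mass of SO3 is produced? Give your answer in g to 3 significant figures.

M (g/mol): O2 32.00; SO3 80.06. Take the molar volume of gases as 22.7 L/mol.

n(SO2) = 305.4 / 22.7 = 13.45 mol
n(O2) = 149.0 / 32.00 = 4.656 mol
n/ν → SO2: 6.725, O2: 4.656; O2 is limiting.
n(SO3) = (2/1) × 4.656 = 9.312 mol
mass = 9.312 × 80.06 = 745.5 g

746 g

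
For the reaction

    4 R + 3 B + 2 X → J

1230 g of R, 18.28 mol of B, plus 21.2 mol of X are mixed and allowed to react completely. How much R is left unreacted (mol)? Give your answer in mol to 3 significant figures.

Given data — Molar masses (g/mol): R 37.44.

8.48 mol

n(R) = 1230 / 37.44 = 32.85 mol
n(B) = 18.28 mol
n(X) = 21.20 mol
n/ν → R: 8.213, B: 6.093, X: 10.60; B is limiting.
R consumed = (4/3) × 18.28 = 24.37 mol
R remaining = 32.85 − 24.37 = 8.480 mol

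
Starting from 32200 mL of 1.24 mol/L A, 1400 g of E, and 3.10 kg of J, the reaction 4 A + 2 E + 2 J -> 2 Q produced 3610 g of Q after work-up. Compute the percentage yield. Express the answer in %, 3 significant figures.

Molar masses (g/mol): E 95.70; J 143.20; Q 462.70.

53.3 %

n(A) = 1.24 × 32200/1000 = 39.93 mol
n(E) = 1400 / 95.70 = 14.63 mol
n(J) = 3.100×1000 / 143.20 = 21.65 mol
n/ν for A = 39.93/4 = 9.983
n/ν for E = 14.63/2 = 7.315
n/ν for J = 21.65/2 = 10.83
Smallest n/ν is E → limiting reagent.
theoretical n(Q) = (2/2) × 14.63 = 14.63 mol → 6769 g
% yield = 3610 / 6769 × 100 = 53.33 %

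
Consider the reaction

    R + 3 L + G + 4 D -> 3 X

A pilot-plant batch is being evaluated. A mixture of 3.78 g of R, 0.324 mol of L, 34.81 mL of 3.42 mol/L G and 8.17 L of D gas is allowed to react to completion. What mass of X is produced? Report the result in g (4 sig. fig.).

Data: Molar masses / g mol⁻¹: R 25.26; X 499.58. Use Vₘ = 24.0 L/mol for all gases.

127.5 g

n(R) = 3.780 / 25.26 = 0.1496 mol
n(L) = 0.3240 mol
n(G) = 3.42 × 34.81/1000 = 0.1191 mol
n(D) = 8.170 / 24.0 = 0.3404 mol
n/ν for R = 0.1496/1 = 0.1496
n/ν for L = 0.3240/3 = 0.1080
n/ν for G = 0.1191/1 = 0.1191
n/ν for D = 0.3404/4 = 0.08510
Smallest n/ν is D → limiting reagent.
n(X) = (3/4) × 0.3404 = 0.2553 mol
mass = 0.2553 × 499.58 = 127.5 g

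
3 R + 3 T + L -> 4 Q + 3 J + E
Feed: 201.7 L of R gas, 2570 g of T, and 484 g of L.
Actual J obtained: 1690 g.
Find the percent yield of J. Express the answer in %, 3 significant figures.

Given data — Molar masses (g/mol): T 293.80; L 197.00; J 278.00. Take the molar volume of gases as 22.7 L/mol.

82.5 %

n(R) = 201.7 / 22.7 = 8.885 mol
n(T) = 2570 / 293.80 = 8.747 mol
n(L) = 484.0 / 197.00 = 2.457 mol
n/ν → R: 2.962, T: 2.916, L: 2.457; L is limiting.
theoretical n(J) = (3/1) × 2.457 = 7.371 mol → 2049 g
% yield = 1690 / 2049 × 100 = 82.48 %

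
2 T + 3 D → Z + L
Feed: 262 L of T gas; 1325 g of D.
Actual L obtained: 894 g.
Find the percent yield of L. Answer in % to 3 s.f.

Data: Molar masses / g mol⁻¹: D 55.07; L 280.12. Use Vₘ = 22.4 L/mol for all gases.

54.6 %

n(T) = 262.0 / 22.4 = 11.70 mol
n(D) = 1325 / 55.07 = 24.06 mol
n/ν for T = 11.70/2 = 5.850
n/ν for D = 24.06/3 = 8.020
Smallest n/ν is T → limiting reagent.
theoretical n(L) = (1/2) × 11.70 = 5.850 mol → 1639 g
% yield = 894 / 1639 × 100 = 54.55 %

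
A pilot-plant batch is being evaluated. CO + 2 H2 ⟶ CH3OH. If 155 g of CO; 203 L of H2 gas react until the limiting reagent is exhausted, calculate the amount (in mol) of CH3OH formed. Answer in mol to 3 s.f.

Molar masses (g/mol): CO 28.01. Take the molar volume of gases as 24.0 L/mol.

4.23 mol

n(CO) = 155.0 / 28.01 = 5.534 mol
n(H2) = 203.0 / 24.0 = 8.458 mol
n/ν → CO: 5.534, H2: 4.229; H2 is limiting.
n(CH3OH) = (1/2) × 8.458 = 4.229 mol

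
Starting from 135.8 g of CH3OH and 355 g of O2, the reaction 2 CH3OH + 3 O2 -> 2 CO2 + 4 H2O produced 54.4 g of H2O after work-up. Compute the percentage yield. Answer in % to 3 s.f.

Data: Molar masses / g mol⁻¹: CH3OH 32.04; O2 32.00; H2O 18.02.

35.6 %

n(CH3OH) = 135.8 / 32.04 = 4.238 mol
n(O2) = 355.0 / 32.00 = 11.09 mol
n/ν → CH3OH: 2.119, O2: 3.697; CH3OH is limiting.
theoretical n(H2O) = (4/2) × 4.238 = 8.476 mol → 152.7 g
% yield = 54.4 / 152.7 × 100 = 35.63 %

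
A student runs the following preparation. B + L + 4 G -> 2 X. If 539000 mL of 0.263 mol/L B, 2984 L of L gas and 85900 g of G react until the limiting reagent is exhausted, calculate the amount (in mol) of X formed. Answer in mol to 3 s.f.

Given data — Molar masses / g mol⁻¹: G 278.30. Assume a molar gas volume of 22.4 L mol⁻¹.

n(B) = 0.263 × 539000/1000 = 141.8 mol
n(L) = 2984 / 22.4 = 133.2 mol
n(G) = 85900 / 278.30 = 308.7 mol
n/ν for B = 141.8/1 = 141.8
n/ν for L = 133.2/1 = 133.2
n/ν for G = 308.7/4 = 77.18
Smallest n/ν is G → limiting reagent.
n(X) = (2/4) × 308.7 = 154.4 mol

154 mol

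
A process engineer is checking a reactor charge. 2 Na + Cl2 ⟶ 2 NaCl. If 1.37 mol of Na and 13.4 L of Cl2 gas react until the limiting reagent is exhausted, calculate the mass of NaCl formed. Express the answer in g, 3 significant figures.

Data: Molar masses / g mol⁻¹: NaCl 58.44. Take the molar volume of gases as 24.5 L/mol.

63.9 g

n(Na) = 1.370 mol
n(Cl2) = 13.40 / 24.5 = 0.5469 mol
n/ν for Na = 1.370/2 = 0.6850
n/ν for Cl2 = 0.5469/1 = 0.5469
Smallest n/ν is Cl2 → limiting reagent.
n(NaCl) = (2/1) × 0.5469 = 1.094 mol
mass = 1.094 × 58.44 = 63.93 g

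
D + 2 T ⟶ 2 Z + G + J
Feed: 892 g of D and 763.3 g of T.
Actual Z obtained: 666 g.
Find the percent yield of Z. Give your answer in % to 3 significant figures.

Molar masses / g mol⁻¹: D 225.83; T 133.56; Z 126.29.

n(D) = 892.0 / 225.83 = 3.950 mol
n(T) = 763.3 / 133.56 = 5.715 mol
n/ν for D = 3.950/1 = 3.950
n/ν for T = 5.715/2 = 2.858
Smallest n/ν is T → limiting reagent.
theoretical n(Z) = (2/2) × 5.715 = 5.715 mol → 721.7 g
% yield = 666 / 721.7 × 100 = 92.28 %

92.3 %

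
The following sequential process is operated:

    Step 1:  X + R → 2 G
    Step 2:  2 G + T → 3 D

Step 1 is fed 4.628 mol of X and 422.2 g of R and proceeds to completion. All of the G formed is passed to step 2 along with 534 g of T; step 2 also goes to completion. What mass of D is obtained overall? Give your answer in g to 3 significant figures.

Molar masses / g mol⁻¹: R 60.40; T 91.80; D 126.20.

1750 g

Step 1:
n(X) = 4.628 mol
n(R) = 422.2 / 60.40 = 6.990 mol
n/ν for X = 4.628/1 = 4.628
n/ν for R = 6.990/1 = 6.990
Smallest n/ν is X → limiting reagent.
n(G) produced = (2/1) × 4.628 = 9.256 mol
Step 2:
n(G) available = 9.256 mol
n(T) = 534.0 / 91.80 = 5.817 mol
n/ν for G = 9.256/2 = 4.628
n/ν for T = 5.817/1 = 5.817
Smallest n/ν is G → limiting reagent.
n(D) = (3/2) × 9.256 = 13.88 mol
mass = 13.88 × 126.20 = 1752 g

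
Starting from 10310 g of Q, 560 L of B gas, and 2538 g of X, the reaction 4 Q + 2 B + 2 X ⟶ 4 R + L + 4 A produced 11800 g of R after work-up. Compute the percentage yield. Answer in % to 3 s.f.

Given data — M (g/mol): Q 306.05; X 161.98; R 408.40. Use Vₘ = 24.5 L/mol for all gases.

n(Q) = 10310 / 306.05 = 33.69 mol
n(B) = 560.0 / 24.5 = 22.86 mol
n(X) = 2538 / 161.98 = 15.67 mol
n/ν for Q = 33.69/4 = 8.423
n/ν for B = 22.86/2 = 11.43
n/ν for X = 15.67/2 = 7.835
Smallest n/ν is X → limiting reagent.
theoretical n(R) = (4/2) × 15.67 = 31.34 mol → 12800 g
% yield = 11800 / 12800 × 100 = 92.19 %

92.2 %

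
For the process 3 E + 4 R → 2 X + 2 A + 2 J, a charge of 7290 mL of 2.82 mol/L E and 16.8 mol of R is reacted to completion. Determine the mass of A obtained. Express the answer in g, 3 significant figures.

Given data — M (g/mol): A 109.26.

n(E) = 2.82 × 7290/1000 = 20.56 mol
n(R) = 16.80 mol
n/ν → E: 6.853, R: 4.200; R is limiting.
n(A) = (2/4) × 16.80 = 8.400 mol
mass = 8.400 × 109.26 = 917.8 g

918 g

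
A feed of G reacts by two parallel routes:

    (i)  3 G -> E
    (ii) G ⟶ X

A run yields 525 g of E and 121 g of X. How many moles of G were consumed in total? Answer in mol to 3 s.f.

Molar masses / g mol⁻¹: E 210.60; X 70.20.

9.20 mol

n(E) = 525 / 210.60 = 2.493 mol
n(X) = 121 / 70.20 = 1.724 mol
n(G) via (i) = (3/1)×2.493 = 7.479 mol
n(G) via (ii) = (1/1)×1.724 = 1.724 mol
total n(G) = 7.479 + 1.724 = 9.203 mol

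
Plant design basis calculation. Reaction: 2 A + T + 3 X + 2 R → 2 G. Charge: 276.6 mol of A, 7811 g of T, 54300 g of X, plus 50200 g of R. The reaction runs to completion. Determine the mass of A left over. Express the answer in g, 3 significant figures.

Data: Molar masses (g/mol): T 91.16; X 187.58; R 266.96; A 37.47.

3940 g

n(A) = 276.6 mol
n(T) = 7811 / 91.16 = 85.68 mol
n(X) = 54300 / 187.58 = 289.5 mol
n(R) = 50200 / 266.96 = 188.0 mol
n/ν → A: 138.3, T: 85.68, X: 96.50, R: 94.00; T is limiting.
A consumed = (2/1) × 85.68 = 171.4 mol
A remaining = 276.6 − 171.4 = 105.2 mol
mass = 105.2 × 37.47 = 3942 g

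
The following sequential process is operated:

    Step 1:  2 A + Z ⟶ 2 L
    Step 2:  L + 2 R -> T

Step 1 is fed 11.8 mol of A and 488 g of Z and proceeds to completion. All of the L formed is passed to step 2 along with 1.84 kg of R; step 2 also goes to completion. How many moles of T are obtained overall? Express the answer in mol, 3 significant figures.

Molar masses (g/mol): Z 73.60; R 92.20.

Step 1:
n(A) = 11.80 mol
n(Z) = 488.0 / 73.60 = 6.630 mol
n/ν for A = 11.80/2 = 5.900
n/ν for Z = 6.630/1 = 6.630
Smallest n/ν is A → limiting reagent.
n(L) produced = (2/2) × 11.80 = 11.80 mol
Step 2:
n(L) available = 11.80 mol
n(R) = 1.840×1000 / 92.20 = 19.96 mol
n/ν for L = 11.80/1 = 11.80
n/ν for R = 19.96/2 = 9.980
Smallest n/ν is R → limiting reagent.
n(T) = (1/2) × 19.96 = 9.980 mol

9.98 mol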